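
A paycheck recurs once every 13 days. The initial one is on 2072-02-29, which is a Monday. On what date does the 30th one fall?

2073-03-12

The 30th occurrence is 29 intervals after the first: 29 × 13 = 377 days after 2072-02-29.
February has 29 days — 0 days to the end of February leaves 377.
March has 31 days (346 left).
April has 30 days (316 left).
May has 31 days (285 left).
June has 30 days (255 left).
July has 31 days (224 left).
August has 31 days (193 left).
September has 30 days (163 left).
October has 31 days (132 left).
November has 30 days (102 left).
December has 31 days (71 left).
January has 31 days (40 left).
February has 28 days (12 left).
12 days into March → 2073-03-12.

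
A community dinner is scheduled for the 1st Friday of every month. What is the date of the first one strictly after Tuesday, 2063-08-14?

2063-09-07

August 2063 starts on a Wednesday, so its 1st Friday is 2063-08-03 (2 days in).
That is not after 2063-08-14, so look at September 2063.
September 2063 starts on a Saturday, so its 1st Friday is 2063-09-07 (6 days in).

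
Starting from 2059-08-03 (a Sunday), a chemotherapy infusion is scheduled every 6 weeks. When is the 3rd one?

2059-10-26

The 3rd occurrence is 2 intervals after the first: 2 × 42 = 84 days after 2059-08-03.
August has 31 days — 28 days to the end of August leaves 56.
September has 30 days (26 left).
26 days into October → 2059-10-26.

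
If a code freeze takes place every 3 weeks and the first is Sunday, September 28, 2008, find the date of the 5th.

The 5th occurrence is 4 intervals after the first: 4 × 21 = 84 days after September 28, 2008.
September has 30 days — 2 days to the end of September leaves 82.
October has 31 days (51 left).
November has 30 days (21 left).
21 days into December → December 21, 2008.

December 21, 2008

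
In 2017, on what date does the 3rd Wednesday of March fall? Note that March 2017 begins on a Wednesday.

2017-03-15

March 2017 begins on a Wednesday, so the first Wednesday is March 1.
The 3rd Wednesday is 2 weeks later: 1 + 14 = 15.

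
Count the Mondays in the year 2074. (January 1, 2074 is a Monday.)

53

January 1, 2074 is a Monday; the first Monday on or after it is January 1, 2074.
From January 1, 2074 to December 31, 2074: 30 + 28 + 31 + 30 + 31 + 30 + 31 + 31 + 30 + 31 + 30 + 31 = 364 days (rest of January, February, March, April, May, June, July, August, September, October, November, December).
364 ÷ 7 = 52 full weeks with remainder 0, so 52 more Mondays after the first → 53.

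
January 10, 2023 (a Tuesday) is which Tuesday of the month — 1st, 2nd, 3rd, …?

Day 10 falls in week ⌈10/7⌉ of the month.
Days 1–7 hold the 1st Tuesday, 8–14 the 2nd, 15–21 the 3rd, 22–28 the 4th, 29–31 the 5th.
10 is in the range for the 2nd.

2nd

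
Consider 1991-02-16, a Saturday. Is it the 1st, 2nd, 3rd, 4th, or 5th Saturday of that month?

3rd

Day 16 falls in week ⌈16/7⌉ of the month.
Days 1–7 hold the 1st Saturday, 8–14 the 2nd, 15–21 the 3rd, 22–28 the 4th, 29–31 the 5th.
16 is in the range for the 3rd.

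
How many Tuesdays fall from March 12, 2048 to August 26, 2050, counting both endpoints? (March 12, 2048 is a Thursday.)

March 12, 2048 is a Thursday; the first Tuesday on or after it is March 17, 2048 (5 days later).
From March 17, 2048 to August 26, 2050: 289 + 365 + 238 = 892 days (rest of 2048, 2049, to August 26, 2050 in 2050).
892 ÷ 7 = 127 full weeks with remainder 3, so 127 more Tuesdays after the first → 128.

128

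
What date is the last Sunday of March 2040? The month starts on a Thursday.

2040-03-25

March 2040 begins on a Thursday, so the first Sunday is March 4 (3 days later).
March 2040 has 31 days. Adding weeks: 4, 11, 18, 25 — the last one ≤ 31 is the 25th.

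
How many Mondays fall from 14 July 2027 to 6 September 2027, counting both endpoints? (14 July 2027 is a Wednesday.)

8

14 July 2027 is a Wednesday; the first Monday on or after it is 19 July 2027 (5 days later).
From 19 July 2027 to 6 September 2027: 12 + 31 + 6 = 49 days (rest of July, August, September).
49 ÷ 7 = 7 full weeks with remainder 0, so 7 more Mondays after the first → 8.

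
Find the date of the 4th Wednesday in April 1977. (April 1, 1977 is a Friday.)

April 1977 begins on a Friday, so the first Wednesday is April 6 (5 days later).
The 4th Wednesday is 3 weeks later: 6 + 21 = 27.

April 27, 1977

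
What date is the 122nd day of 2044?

2044-05-01

January has 31 days (122 − 31 = 91 remain).
February has 29 days (91 − 29 = 62 remain).
March has 31 days (62 − 31 = 31 remain).
April has 30 days (31 − 30 = 1 remain).
1 into May → May 1.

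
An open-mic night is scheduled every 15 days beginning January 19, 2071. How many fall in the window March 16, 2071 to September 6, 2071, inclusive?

12

Occurrences land 15·i days after January 19, 2071 for i = 0, 1, 2, …
March 16, 2071 is 56 days after the start; 56 ÷ 15 = 3 remainder 11; since the remainder is 11, round up to i = 4. First occurrence in the window: #5 on March 20, 2071 (4×15 = 60 days in).
September 6, 2071 is 230 days after the start; 230 ÷ 15 = 15 remainder 5. Last occurrence in the window: #16 on September 1, 2071.
Occurrences #5 through #16: 12 in total.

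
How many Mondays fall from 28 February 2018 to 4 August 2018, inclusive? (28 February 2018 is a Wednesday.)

28 February 2018 is a Wednesday; the first Monday on or after it is 5 March 2018 (5 days later).
From 5 March 2018 to 4 August 2018: 26 + 30 + 31 + 30 + 31 + 4 = 152 days (rest of March, April, May, June, July, August).
152 ÷ 7 = 21 full weeks with remainder 5, so 21 more Mondays after the first → 22.

22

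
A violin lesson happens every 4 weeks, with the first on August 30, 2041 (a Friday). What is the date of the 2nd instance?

September 27, 2041

The 2nd occurrence is 1 interval after the first: 1 × 28 = 28 days after August 30, 2041.
August has 31 days — 1 day to the end of August leaves 27.
27 days into September → September 27, 2041.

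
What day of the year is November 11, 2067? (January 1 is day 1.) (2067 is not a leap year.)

Days in months before November: 31 + 28 + 31 + 30 + 31 + 30 + 31 + 31 + 30 + 31 = 304.
Plus 11 days into November → day 315.

315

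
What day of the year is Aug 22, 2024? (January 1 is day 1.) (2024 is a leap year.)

235

Days in months before Aug: 31 + 29 + 31 + 30 + 31 + 30 + 31 = 213.
Plus 22 days into Aug → day 235.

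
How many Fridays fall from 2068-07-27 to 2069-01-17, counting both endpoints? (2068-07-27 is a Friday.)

2068-07-27 is a Friday; the first Friday on or after it is 2068-07-27.
From 2068-07-27 to 2069-01-17: 4 + 31 + 30 + 31 + 30 + 31 + 17 = 174 days (rest of July, August, September, October, November, December, January).
174 ÷ 7 = 24 full weeks with remainder 6, so 24 more Fridays after the first → 25.

25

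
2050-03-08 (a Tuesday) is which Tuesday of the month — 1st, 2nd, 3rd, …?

2nd

Day 8 falls in week ⌈8/7⌉ of the month.
Days 1–7 hold the 1st Tuesday, 8–14 the 2nd, 15–21 the 3rd, 22–28 the 4th, 29–31 the 5th.
8 is in the range for the 2nd.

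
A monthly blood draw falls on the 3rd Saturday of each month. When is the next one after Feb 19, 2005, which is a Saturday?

Feb 2005 starts on a Tuesday; its first Saturday is the 5th, so the 3rd Saturday is the 19th — Feb 19, 2005.
That is not after Feb 19, 2005, so look at Mar 2005.
Mar 2005 starts on a Tuesday; its first Saturday is the 5th, so the 3rd Saturday is the 19th — Mar 19, 2005.

Mar 19, 2005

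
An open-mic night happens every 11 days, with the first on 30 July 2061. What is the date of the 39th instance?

The 39th occurrence is 38 intervals after the first: 38 × 11 = 418 days after 30 July 2061.
July has 31 days — 1 day to the end of July leaves 417.
From end of July to end of 2061 is 153 days (264 left).
January has 31 days (233 left).
February has 28 days (205 left).
March has 31 days (174 left).
April has 30 days (144 left).
May has 31 days (113 left).
June has 30 days (83 left).
July has 31 days (52 left).
August has 31 days (21 left).
21 days into September → 21 September 2062.

21 September 2062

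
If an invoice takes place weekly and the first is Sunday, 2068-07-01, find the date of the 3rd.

2068-07-15

The 3rd occurrence is 2 intervals after the first: 2 × 7 = 14 days after 2068-07-01.
14 days later is 2068-07-15.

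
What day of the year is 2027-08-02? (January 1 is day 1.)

Days in months before August: 31 + 28 + 31 + 30 + 31 + 30 + 31 = 212.
Plus 2 days into August → day 214.

214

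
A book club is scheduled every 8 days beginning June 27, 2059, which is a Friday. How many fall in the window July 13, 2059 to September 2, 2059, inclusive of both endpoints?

7

Occurrences land 8·i days after June 27, 2059 for i = 0, 1, 2, …
July 13, 2059 is 16 days after the start; 16 ÷ 8 = 2 remainder 0. First occurrence in the window: #3 on July 13, 2059 (2×8 = 16 days in).
September 2, 2059 is 67 days after the start; 67 ÷ 8 = 8 remainder 3. Last occurrence in the window: #9 on August 30, 2059.
Occurrences #3 through #9: 7 in total.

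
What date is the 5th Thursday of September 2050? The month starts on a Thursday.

2050-09-29

September 2050 begins on a Thursday, so the first Thursday is September 1.
The 5th Thursday is 4 weeks later: 1 + 28 = 29.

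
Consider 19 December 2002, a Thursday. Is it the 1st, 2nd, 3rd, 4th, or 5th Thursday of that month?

Day 19 falls in week ⌈19/7⌉ of the month.
Days 1–7 hold the 1st Thursday, 8–14 the 2nd, 15–21 the 3rd, 22–28 the 4th, 29–31 the 5th.
19 is in the range for the 3rd.

3rd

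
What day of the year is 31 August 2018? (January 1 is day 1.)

243

Days in months before August: 31 + 28 + 31 + 30 + 31 + 30 + 31 = 212.
Plus 31 days into August → day 243.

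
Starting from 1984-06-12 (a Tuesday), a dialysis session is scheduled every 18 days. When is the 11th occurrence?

1984-12-09

The 11th occurrence is 10 intervals after the first: 10 × 18 = 180 days after 1984-06-12.
June has 30 days — 18 days to the end of June leaves 162.
July has 31 days (131 left).
August has 31 days (100 left).
September has 30 days (70 left).
October has 31 days (39 left).
November has 30 days (9 left).
9 days into December → 1984-12-09.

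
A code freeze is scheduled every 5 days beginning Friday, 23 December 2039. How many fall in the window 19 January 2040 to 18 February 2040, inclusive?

6

Occurrences land 5·i days after 23 December 2039 for i = 0, 1, 2, …
19 January 2040 is 27 days after the start; 27 ÷ 5 = 5 remainder 2; since the remainder is 2, round up to i = 6. First occurrence in the window: #7 on 22 January 2040 (6×5 = 30 days in).
18 February 2040 is 57 days after the start; 57 ÷ 5 = 11 remainder 2. Last occurrence in the window: #12 on 16 February 2040.
Occurrences #7 through #12: 6 in total.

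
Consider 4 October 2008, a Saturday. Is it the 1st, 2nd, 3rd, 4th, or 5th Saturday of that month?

1st

Day 4 falls in week ⌈4/7⌉ of the month.
Days 1–7 hold the 1st Saturday, 8–14 the 2nd, 15–21 the 3rd, 22–28 the 4th, 29–31 the 5th.
4 is in the range for the 1st.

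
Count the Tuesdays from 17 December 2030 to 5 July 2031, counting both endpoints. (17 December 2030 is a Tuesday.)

17 December 2030 is a Tuesday; the first Tuesday on or after it is 17 December 2030.
From 17 December 2030 to 5 July 2031: 14 + 31 + 28 + 31 + 30 + 31 + 30 + 5 = 200 days (rest of December, January, February, March, April, May, June, July).
200 ÷ 7 = 28 full weeks with remainder 4, so 28 more Tuesdays after the first → 29.

29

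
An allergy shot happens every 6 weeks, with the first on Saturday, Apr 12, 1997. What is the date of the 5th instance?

Sep 27, 1997

The 5th occurrence is 4 intervals after the first: 4 × 42 = 168 days after Apr 12, 1997.
Apr has 30 days — 18 days to the end of Apr leaves 150.
May has 31 days (119 left).
Jun has 30 days (89 left).
Jul has 31 days (58 left).
Aug has 31 days (27 left).
27 days into Sep → Sep 27, 1997.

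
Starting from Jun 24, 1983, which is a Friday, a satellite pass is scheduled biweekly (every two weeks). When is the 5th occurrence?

The 5th occurrence is 4 intervals after the first: 4 × 14 = 56 days after Jun 24, 1983.
Jun has 30 days — 6 days to the end of Jun leaves 50.
Jul has 31 days (19 left).
19 days into Aug → Aug 19, 1983.

Aug 19, 1983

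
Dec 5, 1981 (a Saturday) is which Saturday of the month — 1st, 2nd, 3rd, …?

Day 5 falls in week ⌈5/7⌉ of the month.
Days 1–7 hold the 1st Saturday, 8–14 the 2nd, 15–21 the 3rd, 22–28 the 4th, 29–31 the 5th.
5 is in the range for the 1st.

1st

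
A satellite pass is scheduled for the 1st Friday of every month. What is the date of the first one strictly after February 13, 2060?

February 2060 starts on a Sunday, so its 1st Friday is February 6, 2060 (5 days in).
That is not after February 13, 2060, so look at March 2060.
March 2060 starts on a Monday, so its 1st Friday is March 5, 2060 (4 days in).

March 5, 2060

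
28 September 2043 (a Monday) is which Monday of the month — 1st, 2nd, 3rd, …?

Day 28 falls in week ⌈28/7⌉ of the month.
Days 1–7 hold the 1st Monday, 8–14 the 2nd, 15–21 the 3rd, 22–28 the 4th, 29–31 the 5th.
28 is in the range for the 4th.

4th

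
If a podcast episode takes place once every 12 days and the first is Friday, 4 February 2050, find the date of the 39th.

The 39th occurrence is 38 intervals after the first: 38 × 12 = 456 days after 4 February 2050.
February has 28 days — 24 days to the end of February leaves 432.
From end of February to end of 2050 is 306 days (126 left).
January has 31 days (95 left).
February has 28 days (67 left).
March has 31 days (36 left).
April has 30 days (6 left).
6 days into May → 6 May 2051.

6 May 2051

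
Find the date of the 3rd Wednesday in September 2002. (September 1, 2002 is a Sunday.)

2002-09-18

September 2002 begins on a Sunday, so the first Wednesday is September 4 (3 days later).
The 3rd Wednesday is 2 weeks later: 4 + 14 = 18.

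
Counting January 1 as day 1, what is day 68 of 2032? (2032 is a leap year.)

2032-03-08

January has 31 days (68 − 31 = 37 remain).
February has 29 days (37 − 29 = 8 remain).
8 into March → March 8.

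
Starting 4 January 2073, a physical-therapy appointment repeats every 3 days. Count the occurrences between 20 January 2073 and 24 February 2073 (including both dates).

Occurrences land 3·i days after 4 January 2073 for i = 0, 1, 2, …
20 January 2073 is 16 days after the start; 16 ÷ 3 = 5 remainder 1; since the remainder is 1, round up to i = 6. First occurrence in the window: #7 on 22 January 2073 (6×3 = 18 days in).
24 February 2073 is 51 days after the start; 51 ÷ 3 = 17 remainder 0. Last occurrence in the window: #18 on 24 February 2073.
Occurrences #7 through #18: 12 in total.

12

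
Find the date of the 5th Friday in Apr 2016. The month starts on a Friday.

Apr 29, 2016

Apr 2016 begins on a Friday, so the first Friday is Apr 1.
The 5th Friday is 4 weeks later: 1 + 28 = 29.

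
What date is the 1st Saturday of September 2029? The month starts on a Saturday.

2029-09-01

September 2029 begins on a Saturday, so the first Saturday is September 1.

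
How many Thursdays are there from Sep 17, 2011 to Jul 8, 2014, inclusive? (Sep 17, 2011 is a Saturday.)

Sep 17, 2011 is a Saturday; the first Thursday on or after it is Sep 22, 2011 (5 days later).
From Sep 22, 2011 to Jul 8, 2014: 100 + 366 + 365 + 189 = 1020 days (rest of 2011, 2012, 2013, to Jul 8, 2014 in 2014).
1020 ÷ 7 = 145 full weeks with remainder 5, so 145 more Thursdays after the first → 146.

146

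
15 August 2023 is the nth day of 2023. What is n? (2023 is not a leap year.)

227

Days in months before August: 31 + 28 + 31 + 30 + 31 + 30 + 31 = 212.
Plus 15 days into August → day 227.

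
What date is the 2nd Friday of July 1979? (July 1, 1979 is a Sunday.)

13 July 1979

July 1979 begins on a Sunday, so the first Friday is July 6 (5 days later).
The 2nd Friday is 1 weeks later: 6 + 7 = 13.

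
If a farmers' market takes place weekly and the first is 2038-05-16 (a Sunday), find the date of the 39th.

2039-02-06

The 39th occurrence is 38 intervals after the first: 38 × 7 = 266 days after 2038-05-16.
May has 31 days — 15 days to the end of May leaves 251.
June has 30 days (221 left).
July has 31 days (190 left).
August has 31 days (159 left).
September has 30 days (129 left).
October has 31 days (98 left).
November has 30 days (68 left).
December has 31 days (37 left).
January has 31 days (6 left).
6 days into February → 2039-02-06.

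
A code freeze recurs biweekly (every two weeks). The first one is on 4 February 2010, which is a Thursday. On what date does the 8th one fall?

13 May 2010

The 8th occurrence is 7 intervals after the first: 7 × 14 = 98 days after 4 February 2010.
February has 28 days — 24 days to the end of February leaves 74.
March has 31 days (43 left).
April has 30 days (13 left).
13 days into May → 13 May 2010.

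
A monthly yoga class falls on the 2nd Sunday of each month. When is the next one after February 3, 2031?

February 9, 2031

February 2031 starts on a Saturday; its first Sunday is the 2nd, so the 2nd Sunday is the 9th — February 9, 2031.
February 9, 2031 is after February 3, 2031, so that is the next one.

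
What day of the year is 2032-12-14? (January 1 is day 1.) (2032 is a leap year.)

349

Days in months before December: 31 + 29 + 31 + 30 + 31 + 30 + 31 + 31 + 30 + 31 + 30 = 335.
Plus 14 days into December → day 349.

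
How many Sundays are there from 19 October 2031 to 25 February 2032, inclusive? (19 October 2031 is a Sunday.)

19 October 2031 is a Sunday; the first Sunday on or after it is 19 October 2031.
From 19 October 2031 to 25 February 2032: 12 + 30 + 31 + 31 + 25 = 129 days (rest of October, November, December, January, February).
129 ÷ 7 = 18 full weeks with remainder 3, so 18 more Sundays after the first → 19.

19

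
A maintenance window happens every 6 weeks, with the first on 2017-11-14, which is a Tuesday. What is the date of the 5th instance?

The 5th occurrence is 4 intervals after the first: 4 × 42 = 168 days after 2017-11-14.
November has 30 days — 16 days to the end of November leaves 152.
December has 31 days (121 left).
January has 31 days (90 left).
February has 28 days (62 left).
March has 31 days (31 left).
April has 30 days (1 left).
1 day into May → 2018-05-01.

2018-05-01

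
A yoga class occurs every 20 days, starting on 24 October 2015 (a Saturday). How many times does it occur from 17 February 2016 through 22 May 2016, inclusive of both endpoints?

Occurrences land 20·i days after 24 October 2015 for i = 0, 1, 2, …
17 February 2016 is 116 days after the start; 116 ÷ 20 = 5 remainder 16; since the remainder is 16, round up to i = 6. First occurrence in the window: #7 on 21 February 2016 (6×20 = 120 days in).
22 May 2016 is 211 days after the start; 211 ÷ 20 = 10 remainder 11. Last occurrence in the window: #11 on 11 May 2016.
Occurrences #7 through #11: 5 in total.

5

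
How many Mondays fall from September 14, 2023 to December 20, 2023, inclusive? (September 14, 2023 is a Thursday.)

14

September 14, 2023 is a Thursday; the first Monday on or after it is September 18, 2023 (4 days later).
From September 18, 2023 to December 20, 2023: 12 + 31 + 30 + 20 = 93 days (rest of September, October, November, December).
93 ÷ 7 = 13 full weeks with remainder 2, so 13 more Mondays after the first → 14.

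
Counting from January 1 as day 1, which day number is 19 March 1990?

Days in months before March: 31 + 28 = 59.
Plus 19 days into March → day 78.

78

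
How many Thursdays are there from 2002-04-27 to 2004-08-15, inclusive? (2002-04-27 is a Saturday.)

120

2002-04-27 is a Saturday; the first Thursday on or after it is 2002-05-02 (5 days later).
From 2002-05-02 to 2004-08-15: 243 + 365 + 228 = 836 days (rest of 2002, 2003, to 2004-08-15 in 2004).
836 ÷ 7 = 119 full weeks with remainder 3, so 119 more Thursdays after the first → 120.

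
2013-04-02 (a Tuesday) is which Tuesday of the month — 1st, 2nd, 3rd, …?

Day 2 falls in week ⌈2/7⌉ of the month.
Days 1–7 hold the 1st Tuesday, 8–14 the 2nd, 15–21 the 3rd, 22–28 the 4th, 29–31 the 5th.
2 is in the range for the 1st.

1st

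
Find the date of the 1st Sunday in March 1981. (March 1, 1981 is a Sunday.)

March 1, 1981

March 1981 begins on a Sunday, so the first Sunday is March 1.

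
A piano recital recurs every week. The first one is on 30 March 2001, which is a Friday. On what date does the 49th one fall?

The 49th occurrence is 48 intervals after the first: 48 × 7 = 336 days after 30 March 2001.
March has 31 days — 1 day to the end of March leaves 335.
April has 30 days (305 left).
May has 31 days (274 left).
June has 30 days (244 left).
July has 31 days (213 left).
August has 31 days (182 left).
September has 30 days (152 left).
October has 31 days (121 left).
November has 30 days (91 left).
December has 31 days (60 left).
January has 31 days (29 left).
February has 28 days (1 left).
1 day into March → 1 March 2002.

1 March 2002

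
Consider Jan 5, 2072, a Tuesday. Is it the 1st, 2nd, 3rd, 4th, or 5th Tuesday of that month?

Day 5 falls in week ⌈5/7⌉ of the month.
Days 1–7 hold the 1st Tuesday, 8–14 the 2nd, 15–21 the 3rd, 22–28 the 4th, 29–31 the 5th.
5 is in the range for the 1st.

1st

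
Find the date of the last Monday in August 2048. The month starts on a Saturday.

August 2048 begins on a Saturday, so the first Monday is August 3 (2 days later).
August 2048 has 31 days. Adding weeks: 3, 10, 17, 24, 31 — the last one ≤ 31 is the 31st.

2048-08-31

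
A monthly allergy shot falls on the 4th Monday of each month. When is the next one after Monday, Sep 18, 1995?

Sep 25, 1995

Sep 1995 starts on a Friday; its first Monday is the 4th, so the 4th Monday is the 25th — Sep 25, 1995.
Sep 25, 1995 is after Sep 18, 1995, so that is the next one.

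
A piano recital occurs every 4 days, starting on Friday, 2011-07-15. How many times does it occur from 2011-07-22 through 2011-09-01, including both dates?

11

Occurrences land 4·i days after 2011-07-15 for i = 0, 1, 2, …
2011-07-22 is 7 days after the start; 7 ÷ 4 = 1 remainder 3; since the remainder is 3, round up to i = 2. First occurrence in the window: #3 on 2011-07-23 (2×4 = 8 days in).
2011-09-01 is 48 days after the start; 48 ÷ 4 = 12 remainder 0. Last occurrence in the window: #13 on 2011-09-01.
Occurrences #3 through #13: 11 in total.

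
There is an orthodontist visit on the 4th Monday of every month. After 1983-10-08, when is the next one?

October 1983 starts on a Saturday; its first Monday is the 3rd, so the 4th Monday is the 24th — 1983-10-24.
1983-10-24 is after 1983-10-08, so that is the next one.

1983-10-24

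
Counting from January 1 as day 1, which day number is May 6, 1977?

Days in months before May: 31 + 28 + 31 + 30 = 120.
Plus 6 days into May → day 126.

126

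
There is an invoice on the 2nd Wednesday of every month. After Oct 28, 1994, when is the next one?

Nov 9, 1994

Oct 1994 starts on a Saturday; its first Wednesday is the 5th, so the 2nd Wednesday is the 12th — Oct 12, 1994.
That is not after Oct 28, 1994, so look at Nov 1994.
Nov 1994 starts on a Tuesday; its first Wednesday is the 2nd, so the 2nd Wednesday is the 9th — Nov 9, 1994.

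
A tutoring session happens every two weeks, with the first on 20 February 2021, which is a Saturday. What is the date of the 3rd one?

The 3rd occurrence is 2 intervals after the first: 2 × 14 = 28 days after 20 February 2021.
February has 28 days — 8 days to the end of February leaves 20.
20 days into March → 20 March 2021.

20 March 2021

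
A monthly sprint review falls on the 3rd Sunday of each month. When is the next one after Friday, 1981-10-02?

1981-10-18

October 1981 starts on a Thursday; its first Sunday is the 4th, so the 3rd Sunday is the 18th — 1981-10-18.
1981-10-18 is after 1981-10-02, so that is the next one.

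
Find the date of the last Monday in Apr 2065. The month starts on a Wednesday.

Apr 2065 begins on a Wednesday, so the first Monday is Apr 6 (5 days later).
Apr 2065 has 30 days. Adding weeks: 6, 13, 20, 27 — the last one ≤ 30 is the 27th.

Apr 27, 2065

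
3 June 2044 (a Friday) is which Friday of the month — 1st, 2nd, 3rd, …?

1st

Day 3 falls in week ⌈3/7⌉ of the month.
Days 1–7 hold the 1st Friday, 8–14 the 2nd, 15–21 the 3rd, 22–28 the 4th, 29–31 the 5th.
3 is in the range for the 1st.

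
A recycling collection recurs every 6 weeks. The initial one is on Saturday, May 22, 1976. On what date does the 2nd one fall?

The 2nd occurrence is 1 interval after the first: 1 × 42 = 42 days after May 22, 1976.
May has 31 days — 9 days to the end of May leaves 33.
Jun has 30 days (3 left).
3 days into Jul → Jul 3, 1976.

Jul 3, 1976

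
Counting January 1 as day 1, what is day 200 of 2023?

Jan has 31 days (200 − 31 = 169 remain).
Feb has 28 days (169 − 28 = 141 remain).
Mar has 31 days (141 − 31 = 110 remain).
Apr has 30 days (110 − 30 = 80 remain).
May has 31 days (80 − 31 = 49 remain).
Jun has 30 days (49 − 30 = 19 remain).
19 into Jul → Jul 19.

Jul 19, 2023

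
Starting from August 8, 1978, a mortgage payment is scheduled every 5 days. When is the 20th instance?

November 11, 1978

The 20th occurrence is 19 intervals after the first: 19 × 5 = 95 days after August 8, 1978.
August has 31 days — 23 days to the end of August leaves 72.
September has 30 days (42 left).
October has 31 days (11 left).
11 days into November → November 11, 1978.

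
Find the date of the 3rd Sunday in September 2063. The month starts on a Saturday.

September 16, 2063

September 2063 begins on a Saturday, so the first Sunday is September 2 (1 day later).
The 3rd Sunday is 2 weeks later: 2 + 14 = 16.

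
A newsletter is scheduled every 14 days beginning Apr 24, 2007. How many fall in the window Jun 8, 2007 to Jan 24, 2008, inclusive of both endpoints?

Occurrences land 14·i days after Apr 24, 2007 for i = 0, 1, 2, …
Jun 8, 2007 is 45 days after the start; 45 ÷ 14 = 3 remainder 3; since the remainder is 3, round up to i = 4. First occurrence in the window: #5 on Jun 19, 2007 (4×14 = 56 days in).
Jan 24, 2008 is 275 days after the start; 275 ÷ 14 = 19 remainder 9. Last occurrence in the window: #20 on Jan 15, 2008.
Occurrences #5 through #20: 16 in total.

16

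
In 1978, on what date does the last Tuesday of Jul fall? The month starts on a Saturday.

Jul 25, 1978

Jul 1978 begins on a Saturday, so the first Tuesday is Jul 4 (3 days later).
Jul 1978 has 31 days. Adding weeks: 4, 11, 18, 25 — the last one ≤ 31 is the 25th.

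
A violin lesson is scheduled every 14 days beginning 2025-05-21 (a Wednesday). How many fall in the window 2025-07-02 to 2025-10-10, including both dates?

Occurrences land 14·i days after 2025-05-21 for i = 0, 1, 2, …
2025-07-02 is 42 days after the start; 42 ÷ 14 = 3 remainder 0. First occurrence in the window: #4 on 2025-07-02 (3×14 = 42 days in).
2025-10-10 is 142 days after the start; 142 ÷ 14 = 10 remainder 2. Last occurrence in the window: #11 on 2025-10-08.
Occurrences #4 through #11: 8 in total.

8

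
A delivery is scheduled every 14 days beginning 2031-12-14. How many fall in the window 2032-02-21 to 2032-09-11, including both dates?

15

Occurrences land 14·i days after 2031-12-14 for i = 0, 1, 2, …
2032-02-21 is 69 days after the start; 69 ÷ 14 = 4 remainder 13; since the remainder is 13, round up to i = 5. First occurrence in the window: #6 on 2032-02-22 (5×14 = 70 days in).
2032-09-11 is 272 days after the start; 272 ÷ 14 = 19 remainder 6. Last occurrence in the window: #20 on 2032-09-05.
Occurrences #6 through #20: 15 in total.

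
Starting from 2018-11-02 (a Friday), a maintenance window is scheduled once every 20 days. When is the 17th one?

The 17th occurrence is 16 intervals after the first: 16 × 20 = 320 days after 2018-11-02.
November has 30 days — 28 days to the end of November leaves 292.
December has 31 days (261 left).
January has 31 days (230 left).
February has 28 days (202 left).
March has 31 days (171 left).
April has 30 days (141 left).
May has 31 days (110 left).
June has 30 days (80 left).
July has 31 days (49 left).
August has 31 days (18 left).
18 days into September → 2019-09-18.

2019-09-18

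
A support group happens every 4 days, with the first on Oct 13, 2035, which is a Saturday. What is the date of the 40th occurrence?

Mar 17, 2036

The 40th occurrence is 39 intervals after the first: 39 × 4 = 156 days after Oct 13, 2035.
Oct has 31 days — 18 days to the end of Oct leaves 138.
Nov has 30 days (108 left).
Dec has 31 days (77 left).
Jan has 31 days (46 left).
Feb has 29 days (17 left).
17 days into Mar → Mar 17, 2036.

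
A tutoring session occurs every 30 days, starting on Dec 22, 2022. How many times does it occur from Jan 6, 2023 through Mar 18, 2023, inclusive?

Occurrences land 30·i days after Dec 22, 2022 for i = 0, 1, 2, …
Jan 6, 2023 is 15 days after the start; 15 ÷ 30 = 0 remainder 15; since the remainder is 15, round up to i = 1. First occurrence in the window: #2 on Jan 21, 2023 (1×30 = 30 days in).
Mar 18, 2023 is 86 days after the start; 86 ÷ 30 = 2 remainder 26. Last occurrence in the window: #3 on Feb 20, 2023.
Occurrences #2 through #3: 2 in total.

2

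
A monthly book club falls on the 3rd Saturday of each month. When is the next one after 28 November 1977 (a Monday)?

November 1977 starts on a Tuesday; its first Saturday is the 5th, so the 3rd Saturday is the 19th — 19 November 1977.
That is not after 28 November 1977, so look at December 1977.
December 1977 starts on a Thursday; its first Saturday is the 3rd, so the 3rd Saturday is the 17th — 17 December 1977.

17 December 1977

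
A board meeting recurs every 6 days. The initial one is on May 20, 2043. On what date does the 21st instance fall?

September 17, 2043

The 21st occurrence is 20 intervals after the first: 20 × 6 = 120 days after May 20, 2043.
May has 31 days — 11 days to the end of May leaves 109.
June has 30 days (79 left).
July has 31 days (48 left).
August has 31 days (17 left).
17 days into September → September 17, 2043.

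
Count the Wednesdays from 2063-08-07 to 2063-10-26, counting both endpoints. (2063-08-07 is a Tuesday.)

2063-08-07 is a Tuesday; the first Wednesday on or after it is 2063-08-08 (1 day later).
From 2063-08-08 to 2063-10-26: 23 + 30 + 26 = 79 days (rest of August, September, October).
79 ÷ 7 = 11 full weeks with remainder 2, so 11 more Wednesdays after the first → 12.

12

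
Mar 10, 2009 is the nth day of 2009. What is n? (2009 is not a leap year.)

Days in months before Mar: 31 + 28 = 59.
Plus 10 days into Mar → day 69.

69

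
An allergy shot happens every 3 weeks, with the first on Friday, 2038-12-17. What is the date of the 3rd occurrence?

2039-01-28

The 3rd occurrence is 2 intervals after the first: 2 × 21 = 42 days after 2038-12-17.
December has 31 days — 14 days to the end of December leaves 28.
28 days into January → 2039-01-28.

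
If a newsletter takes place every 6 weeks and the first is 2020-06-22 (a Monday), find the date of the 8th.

2021-04-12

The 8th occurrence is 7 intervals after the first: 7 × 42 = 294 days after 2020-06-22.
June has 30 days — 8 days to the end of June leaves 286.
July has 31 days (255 left).
August has 31 days (224 left).
September has 30 days (194 left).
October has 31 days (163 left).
November has 30 days (133 left).
December has 31 days (102 left).
January has 31 days (71 left).
February has 28 days (43 left).
March has 31 days (12 left).
12 days into April → 2021-04-12.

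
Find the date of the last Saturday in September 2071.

26 September 2071

September 2071 begins on a Tuesday, so the first Saturday is September 5 (4 days later).
September 2071 has 30 days. Adding weeks: 5, 12, 19, 26 — the last one ≤ 30 is the 26th.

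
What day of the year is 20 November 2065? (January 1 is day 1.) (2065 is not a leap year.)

324

Days in months before November: 31 + 28 + 31 + 30 + 31 + 30 + 31 + 31 + 30 + 31 = 304.
Plus 20 days into November → day 324.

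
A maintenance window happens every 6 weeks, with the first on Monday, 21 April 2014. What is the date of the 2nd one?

The 2nd occurrence is 1 interval after the first: 1 × 42 = 42 days after 21 April 2014.
April has 30 days — 9 days to the end of April leaves 33.
May has 31 days (2 left).
2 days into June → 2 June 2014.

2 June 2014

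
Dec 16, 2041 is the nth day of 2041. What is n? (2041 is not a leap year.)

350

Days in months before Dec: 31 + 28 + 31 + 30 + 31 + 30 + 31 + 31 + 30 + 31 + 30 = 334.
Plus 16 days into Dec → day 350.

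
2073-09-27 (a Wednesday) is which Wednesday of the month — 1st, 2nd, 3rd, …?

4th

Day 27 falls in week ⌈27/7⌉ of the month.
Days 1–7 hold the 1st Wednesday, 8–14 the 2nd, 15–21 the 3rd, 22–28 the 4th, 29–31 the 5th.
27 is in the range for the 4th.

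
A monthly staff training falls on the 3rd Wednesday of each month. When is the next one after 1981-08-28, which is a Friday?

1981-09-16

August 1981 starts on a Saturday; its first Wednesday is the 5th, so the 3rd Wednesday is the 19th — 1981-08-19.
That is not after 1981-08-28, so look at September 1981.
September 1981 starts on a Tuesday; its first Wednesday is the 2nd, so the 3rd Wednesday is the 16th — 1981-09-16.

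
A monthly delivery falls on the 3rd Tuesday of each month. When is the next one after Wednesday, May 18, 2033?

May 2033 starts on a Sunday; its first Tuesday is the 3rd, so the 3rd Tuesday is the 17th — May 17, 2033.
That is not after May 18, 2033, so look at June 2033.
June 2033 starts on a Wednesday; its first Tuesday is the 7th, so the 3rd Tuesday is the 21st — June 21, 2033.

June 21, 2033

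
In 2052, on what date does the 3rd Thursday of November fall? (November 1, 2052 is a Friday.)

November 2052 begins on a Friday, so the first Thursday is November 7 (6 days later).
The 3rd Thursday is 2 weeks later: 7 + 14 = 21.

21 November 2052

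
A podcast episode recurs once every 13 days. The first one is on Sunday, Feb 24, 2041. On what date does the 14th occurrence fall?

The 14th occurrence is 13 intervals after the first: 13 × 13 = 169 days after Feb 24, 2041.
Feb has 28 days — 4 days to the end of Feb leaves 165.
Mar has 31 days (134 left).
Apr has 30 days (104 left).
May has 31 days (73 left).
Jun has 30 days (43 left).
Jul has 31 days (12 left).
12 days into Aug → Aug 12, 2041.

Aug 12, 2041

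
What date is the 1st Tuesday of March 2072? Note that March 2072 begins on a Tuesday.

1 March 2072

March 2072 begins on a Tuesday, so the first Tuesday is March 1.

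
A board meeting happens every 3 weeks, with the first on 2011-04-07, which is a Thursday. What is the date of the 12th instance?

The 12th occurrence is 11 intervals after the first: 11 × 21 = 231 days after 2011-04-07.
April has 30 days — 23 days to the end of April leaves 208.
May has 31 days (177 left).
June has 30 days (147 left).
July has 31 days (116 left).
August has 31 days (85 left).
September has 30 days (55 left).
October has 31 days (24 left).
24 days into November → 2011-11-24.

2011-11-24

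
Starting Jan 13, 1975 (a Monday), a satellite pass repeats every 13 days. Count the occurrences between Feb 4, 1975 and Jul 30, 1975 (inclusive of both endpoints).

Occurrences land 13·i days after Jan 13, 1975 for i = 0, 1, 2, …
Feb 4, 1975 is 22 days after the start; 22 ÷ 13 = 1 remainder 9; since the remainder is 9, round up to i = 2. First occurrence in the window: #3 on Feb 8, 1975 (2×13 = 26 days in).
Jul 30, 1975 is 198 days after the start; 198 ÷ 13 = 15 remainder 3. Last occurrence in the window: #16 on Jul 27, 1975.
Occurrences #3 through #16: 14 in total.

14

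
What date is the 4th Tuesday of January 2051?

24 January 2051

The first Tuesday of January 2051 is January 3.
The 4th Tuesday is 3 weeks later: 3 + 21 = 24.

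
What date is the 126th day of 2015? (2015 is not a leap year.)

6 May 2015

January has 31 days (126 − 31 = 95 remain).
February has 28 days (95 − 28 = 67 remain).
March has 31 days (67 − 31 = 36 remain).
April has 30 days (36 − 30 = 6 remain).
6 into May → May 6.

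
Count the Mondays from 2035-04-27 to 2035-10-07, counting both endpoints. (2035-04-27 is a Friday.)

23

2035-04-27 is a Friday; the first Monday on or after it is 2035-04-30 (3 days later).
From 2035-04-30 to 2035-10-07: 0 + 31 + 30 + 31 + 31 + 30 + 7 = 160 days (rest of April, May, June, July, August, September, October).
160 ÷ 7 = 22 full weeks with remainder 6, so 22 more Mondays after the first → 23.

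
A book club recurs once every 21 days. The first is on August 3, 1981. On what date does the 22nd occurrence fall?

October 18, 1982

The 22nd occurrence is 21 intervals after the first: 21 × 21 = 441 days after August 3, 1981.
August has 31 days — 28 days to the end of August leaves 413.
From end of August to end of 1981 is 122 days (291 left).
January has 31 days (260 left).
February has 28 days (232 left).
March has 31 days (201 left).
April has 30 days (171 left).
May has 31 days (140 left).
June has 30 days (110 left).
July has 31 days (79 left).
August has 31 days (48 left).
September has 30 days (18 left).
18 days into October → October 18, 1982.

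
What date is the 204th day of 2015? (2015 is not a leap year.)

2015-07-23

January has 31 days (204 − 31 = 173 remain).
February has 28 days (173 − 28 = 145 remain).
March has 31 days (145 − 31 = 114 remain).
April has 30 days (114 − 30 = 84 remain).
May has 31 days (84 − 31 = 53 remain).
June has 30 days (53 − 30 = 23 remain).
23 into July → July 23.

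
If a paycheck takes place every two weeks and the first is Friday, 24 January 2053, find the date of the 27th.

The 27th occurrence is 26 intervals after the first: 26 × 14 = 364 days after 24 January 2053.
January has 31 days — 7 days to the end of January leaves 357.
February has 28 days (329 left).
March has 31 days (298 left).
April has 30 days (268 left).
May has 31 days (237 left).
June has 30 days (207 left).
July has 31 days (176 left).
August has 31 days (145 left).
September has 30 days (115 left).
October has 31 days (84 left).
November has 30 days (54 left).
December has 31 days (23 left).
23 days into January → 23 January 2054.

23 January 2054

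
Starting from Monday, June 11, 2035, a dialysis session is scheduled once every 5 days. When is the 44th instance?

January 12, 2036

The 44th occurrence is 43 intervals after the first: 43 × 5 = 215 days after June 11, 2035.
June has 30 days — 19 days to the end of June leaves 196.
July has 31 days (165 left).
August has 31 days (134 left).
September has 30 days (104 left).
October has 31 days (73 left).
November has 30 days (43 left).
December has 31 days (12 left).
12 days into January → January 12, 2036.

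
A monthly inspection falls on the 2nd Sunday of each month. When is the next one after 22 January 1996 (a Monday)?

January 1996 starts on a Monday; its first Sunday is the 7th, so the 2nd Sunday is the 14th — 14 January 1996.
That is not after 22 January 1996, so look at February 1996.
February 1996 starts on a Thursday; its first Sunday is the 4th, so the 2nd Sunday is the 11th — 11 February 1996.

11 February 1996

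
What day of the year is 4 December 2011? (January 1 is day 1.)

338

Days in months before December: 31 + 28 + 31 + 30 + 31 + 30 + 31 + 31 + 30 + 31 + 30 = 334.
Plus 4 days into December → day 338.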